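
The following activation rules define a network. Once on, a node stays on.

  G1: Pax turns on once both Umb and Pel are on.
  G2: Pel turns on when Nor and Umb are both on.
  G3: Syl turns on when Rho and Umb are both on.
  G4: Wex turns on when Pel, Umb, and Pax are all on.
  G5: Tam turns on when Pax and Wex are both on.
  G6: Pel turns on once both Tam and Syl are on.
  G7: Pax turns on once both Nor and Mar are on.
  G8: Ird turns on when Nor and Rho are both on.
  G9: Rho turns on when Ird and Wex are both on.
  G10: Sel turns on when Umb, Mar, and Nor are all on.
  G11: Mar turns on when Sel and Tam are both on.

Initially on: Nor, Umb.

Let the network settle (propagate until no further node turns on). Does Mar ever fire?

Mar would need Sel and Tam (G11), but Sel never turns on.

No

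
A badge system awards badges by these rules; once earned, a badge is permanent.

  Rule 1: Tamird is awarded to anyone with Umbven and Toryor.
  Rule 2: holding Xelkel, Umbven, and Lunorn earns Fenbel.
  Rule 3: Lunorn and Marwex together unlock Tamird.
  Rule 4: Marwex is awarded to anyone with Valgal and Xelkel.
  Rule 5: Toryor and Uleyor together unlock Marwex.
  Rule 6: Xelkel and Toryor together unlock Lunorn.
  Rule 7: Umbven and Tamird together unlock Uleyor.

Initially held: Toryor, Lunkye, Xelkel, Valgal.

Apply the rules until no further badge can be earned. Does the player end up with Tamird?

Yes

With Valgal and Xelkel, Marwex is earned (Rule 4).
With Xelkel and Toryor, Lunorn is earned (Rule 6).
With Lunorn and Marwex, Tamird is earned (Rule 3).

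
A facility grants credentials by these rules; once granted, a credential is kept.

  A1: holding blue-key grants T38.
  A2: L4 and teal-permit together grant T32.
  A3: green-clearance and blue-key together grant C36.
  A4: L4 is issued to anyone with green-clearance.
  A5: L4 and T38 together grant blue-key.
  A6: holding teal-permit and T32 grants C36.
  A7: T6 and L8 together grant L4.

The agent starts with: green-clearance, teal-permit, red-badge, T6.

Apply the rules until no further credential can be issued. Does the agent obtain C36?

Yes

Holding green-clearance grants L4 (A4).
Holding L4 and teal-permit grants T32 (A2).
Holding teal-permit and T32 grants C36 (A6).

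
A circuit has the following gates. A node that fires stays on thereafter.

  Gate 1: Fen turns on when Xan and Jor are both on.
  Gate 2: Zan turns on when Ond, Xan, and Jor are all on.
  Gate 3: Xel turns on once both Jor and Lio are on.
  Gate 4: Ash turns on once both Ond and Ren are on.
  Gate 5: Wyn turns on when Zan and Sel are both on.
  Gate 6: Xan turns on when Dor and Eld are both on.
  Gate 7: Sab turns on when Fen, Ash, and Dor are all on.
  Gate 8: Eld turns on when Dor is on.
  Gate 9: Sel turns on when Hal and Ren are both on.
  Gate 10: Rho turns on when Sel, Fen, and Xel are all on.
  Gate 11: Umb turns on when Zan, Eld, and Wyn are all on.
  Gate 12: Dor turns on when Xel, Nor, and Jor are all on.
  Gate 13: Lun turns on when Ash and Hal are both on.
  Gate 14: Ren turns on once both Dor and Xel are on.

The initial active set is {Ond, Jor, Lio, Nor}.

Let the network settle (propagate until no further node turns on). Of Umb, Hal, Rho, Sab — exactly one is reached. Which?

Gate 3: Jor and Lio on → Xel on.
Xel, Nor, and Jor are on, so Dor turns on (Gate 12).
Dor and Xel are on, so Ren turns on (Gate 14).
Dor is on, so Eld turns on (Gate 8).
Ond and Ren are on, so Ash turns on (Gate 4).
Dor and Eld are on, so Xan turns on (Gate 6).
Gate 1: Xan and Jor on → Fen on.
Fen, Ash, and Dor are on, so Sab turns on (Gate 7).
No rule produces Hal, and it is not given. Umb would need Zan, Eld, and Wyn (Gate 11), but Wyn never turns on. Rho would need Sel, Fen, and Xel (Gate 10), but Sel never turns on.

Sab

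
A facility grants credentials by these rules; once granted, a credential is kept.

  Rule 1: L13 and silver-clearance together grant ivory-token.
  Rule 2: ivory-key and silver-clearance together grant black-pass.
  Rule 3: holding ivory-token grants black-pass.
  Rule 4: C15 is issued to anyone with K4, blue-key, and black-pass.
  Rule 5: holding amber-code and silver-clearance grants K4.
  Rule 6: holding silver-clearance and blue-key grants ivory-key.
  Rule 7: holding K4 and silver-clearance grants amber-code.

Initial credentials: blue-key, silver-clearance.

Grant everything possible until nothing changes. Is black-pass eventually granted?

Holding silver-clearance and blue-key grants ivory-key (Rule 6).
Holding ivory-key and silver-clearance grants black-pass (Rule 2).

Yes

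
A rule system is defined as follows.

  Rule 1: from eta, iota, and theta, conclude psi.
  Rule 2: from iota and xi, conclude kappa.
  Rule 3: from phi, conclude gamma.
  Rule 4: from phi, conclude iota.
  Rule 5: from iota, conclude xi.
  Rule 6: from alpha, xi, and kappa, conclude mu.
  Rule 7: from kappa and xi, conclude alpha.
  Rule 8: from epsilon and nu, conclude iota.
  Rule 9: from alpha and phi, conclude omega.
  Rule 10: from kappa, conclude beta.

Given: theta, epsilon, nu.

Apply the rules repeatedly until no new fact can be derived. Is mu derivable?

Yes

epsilon and nu hold, so iota follows (Rule 8).
iota holds, so xi follows (Rule 5).
From iota and xi, Rule 2 gives kappa.
kappa and xi hold, so alpha follows (Rule 7).
From alpha, xi, and kappa, Rule 6 gives mu.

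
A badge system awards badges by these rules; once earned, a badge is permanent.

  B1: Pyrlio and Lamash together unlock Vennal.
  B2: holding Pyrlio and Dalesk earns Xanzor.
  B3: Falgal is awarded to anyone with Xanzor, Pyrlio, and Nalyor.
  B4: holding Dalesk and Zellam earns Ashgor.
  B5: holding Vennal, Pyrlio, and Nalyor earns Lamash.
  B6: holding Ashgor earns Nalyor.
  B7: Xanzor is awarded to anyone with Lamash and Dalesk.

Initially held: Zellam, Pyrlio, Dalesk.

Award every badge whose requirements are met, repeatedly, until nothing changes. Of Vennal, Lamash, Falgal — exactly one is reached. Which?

Falgal

With Pyrlio and Dalesk, Xanzor is earned (B2).
With Dalesk and Zellam, Ashgor is earned (B4).
With Ashgor, Nalyor is earned (B6).
With Xanzor, Pyrlio, and Nalyor, Falgal is earned (B3).
Lamash would need Vennal, Pyrlio, and Nalyor (B5), but Vennal is never earned. Vennal would need Pyrlio and Lamash (B1), but Lamash is never earned.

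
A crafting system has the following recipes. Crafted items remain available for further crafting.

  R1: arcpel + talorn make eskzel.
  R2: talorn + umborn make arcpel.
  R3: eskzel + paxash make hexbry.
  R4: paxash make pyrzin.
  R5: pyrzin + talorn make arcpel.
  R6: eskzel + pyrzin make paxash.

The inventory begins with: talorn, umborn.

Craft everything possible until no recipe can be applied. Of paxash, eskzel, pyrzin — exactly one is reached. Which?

eskzel

talorn + umborn → arcpel (R2).
arcpel + talorn → eskzel (R1).
paxash would need eskzel and pyrzin (R6), but pyrzin is never obtained. pyrzin would need paxash (R4), but paxash is never obtained.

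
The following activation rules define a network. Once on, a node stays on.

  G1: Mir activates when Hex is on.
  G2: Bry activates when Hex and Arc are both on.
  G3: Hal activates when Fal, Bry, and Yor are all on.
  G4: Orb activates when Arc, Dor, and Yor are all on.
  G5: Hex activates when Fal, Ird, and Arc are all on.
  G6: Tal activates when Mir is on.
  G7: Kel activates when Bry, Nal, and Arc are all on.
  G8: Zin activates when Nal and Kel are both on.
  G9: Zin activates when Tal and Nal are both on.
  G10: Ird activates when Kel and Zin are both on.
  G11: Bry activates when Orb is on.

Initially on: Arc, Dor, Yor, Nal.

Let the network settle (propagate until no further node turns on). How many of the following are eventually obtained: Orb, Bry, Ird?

3

Arc, Dor, and Yor are on, so Orb activates (G4).
G11: Orb on → Bry on.
G7: Bry, Nal, and Arc on → Kel on.
Nal and Kel are on, so Zin activates (G8).
Kel and Zin are on, so Ird activates (G10).
Orb: reached.
Bry: reached.
Ird: reached.
All 3 are reached.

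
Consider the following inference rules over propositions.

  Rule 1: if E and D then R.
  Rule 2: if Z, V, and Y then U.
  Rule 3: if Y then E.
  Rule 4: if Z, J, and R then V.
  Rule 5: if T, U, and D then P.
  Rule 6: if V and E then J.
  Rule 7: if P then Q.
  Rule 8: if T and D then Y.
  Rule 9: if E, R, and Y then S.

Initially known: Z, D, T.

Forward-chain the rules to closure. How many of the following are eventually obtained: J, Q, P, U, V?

J would need V and E (Rule 6), but V is never established.
Q would need P (Rule 7), but P is never established.
P would need T, U, and D (Rule 5), but U is never established.
U would need Z, V, and Y (Rule 2), but V is never established.
V would need Z, J, and R (Rule 4), but J is never established.
None of the 5 are reached.

0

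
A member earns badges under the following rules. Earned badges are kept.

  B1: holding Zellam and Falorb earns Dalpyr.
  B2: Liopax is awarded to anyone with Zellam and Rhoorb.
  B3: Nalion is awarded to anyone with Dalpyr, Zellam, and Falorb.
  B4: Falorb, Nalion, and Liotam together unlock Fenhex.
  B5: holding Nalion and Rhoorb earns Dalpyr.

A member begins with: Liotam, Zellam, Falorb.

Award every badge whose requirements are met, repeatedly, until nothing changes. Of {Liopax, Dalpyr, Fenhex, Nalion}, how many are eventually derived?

With Zellam and Falorb, Dalpyr is earned (B1).
With Dalpyr, Zellam, and Falorb, Nalion is earned (B3).
With Falorb, Nalion, and Liotam, Fenhex is earned (B4).
Liopax would need Zellam and Rhoorb (B2), but Rhoorb is never earned.
Dalpyr: reached.
Fenhex: reached.
Nalion: reached.
Reached: Dalpyr, Fenhex, and Nalion — 3 of the 4.

3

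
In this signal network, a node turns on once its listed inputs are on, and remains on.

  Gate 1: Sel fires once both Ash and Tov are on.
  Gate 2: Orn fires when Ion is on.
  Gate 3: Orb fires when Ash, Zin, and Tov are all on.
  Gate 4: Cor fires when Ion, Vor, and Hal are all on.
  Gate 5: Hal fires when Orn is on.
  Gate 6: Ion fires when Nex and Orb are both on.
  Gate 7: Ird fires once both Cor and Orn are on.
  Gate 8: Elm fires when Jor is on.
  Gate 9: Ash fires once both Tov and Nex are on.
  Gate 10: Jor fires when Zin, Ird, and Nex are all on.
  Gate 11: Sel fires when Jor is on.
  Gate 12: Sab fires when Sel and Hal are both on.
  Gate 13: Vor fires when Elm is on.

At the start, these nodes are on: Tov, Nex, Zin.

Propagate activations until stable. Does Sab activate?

Yes

Tov and Nex are on, so Ash fires (Gate 9).
Gate 3: Ash, Zin, and Tov on → Orb on.
Ash and Tov are on, so Sel fires (Gate 1).
Gate 6: Nex and Orb on → Ion on.
Ion is on, so Orn fires (Gate 2).
Orn is on, so Hal fires (Gate 5).
Sel and Hal are on, so Sab fires (Gate 12).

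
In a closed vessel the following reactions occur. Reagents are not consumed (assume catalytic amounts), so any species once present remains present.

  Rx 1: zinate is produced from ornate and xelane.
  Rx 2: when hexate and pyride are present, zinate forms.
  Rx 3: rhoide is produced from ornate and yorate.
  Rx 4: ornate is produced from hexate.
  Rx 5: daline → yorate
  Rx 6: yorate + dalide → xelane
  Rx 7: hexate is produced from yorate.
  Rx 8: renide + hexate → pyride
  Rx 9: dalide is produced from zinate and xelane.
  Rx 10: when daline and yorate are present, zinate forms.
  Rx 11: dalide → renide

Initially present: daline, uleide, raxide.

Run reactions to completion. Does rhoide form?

daline present → yorate forms (Rx 5).
yorate present → hexate forms (Rx 7).
hexate present → ornate forms (Rx 4).
ornate and yorate present → rhoide forms (Rx 3).

Yes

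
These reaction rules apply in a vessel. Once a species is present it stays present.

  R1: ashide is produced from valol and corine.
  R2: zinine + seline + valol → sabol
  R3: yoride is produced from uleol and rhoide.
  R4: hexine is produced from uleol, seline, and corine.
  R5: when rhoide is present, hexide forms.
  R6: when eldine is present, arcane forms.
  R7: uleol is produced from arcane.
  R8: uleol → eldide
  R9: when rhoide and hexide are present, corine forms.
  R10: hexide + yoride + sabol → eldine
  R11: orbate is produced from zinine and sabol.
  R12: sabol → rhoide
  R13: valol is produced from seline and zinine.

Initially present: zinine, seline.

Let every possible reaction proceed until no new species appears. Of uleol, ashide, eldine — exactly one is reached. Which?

ashide

seline and zinine present → valol forms (R13).
zinine, seline, and valol present → sabol forms (R2).
sabol present → rhoide forms (R12).
rhoide present → hexide forms (R5).
rhoide and hexide present → corine forms (R9).
valol and corine present → ashide forms (R1).
uleol would need arcane (R7), but arcane never forms. eldine would need hexide, yoride, and sabol (R10), but yoride never forms.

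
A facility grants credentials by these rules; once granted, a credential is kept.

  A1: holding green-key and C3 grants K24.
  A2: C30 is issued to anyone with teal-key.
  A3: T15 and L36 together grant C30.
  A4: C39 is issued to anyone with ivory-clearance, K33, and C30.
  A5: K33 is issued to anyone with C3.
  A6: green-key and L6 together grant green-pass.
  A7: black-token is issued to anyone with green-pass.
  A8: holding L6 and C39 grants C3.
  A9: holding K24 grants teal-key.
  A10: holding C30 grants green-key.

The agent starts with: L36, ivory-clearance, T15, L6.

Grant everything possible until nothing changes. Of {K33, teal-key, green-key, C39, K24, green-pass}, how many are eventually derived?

Holding T15 and L36 grants C30 (A3).
Holding C30 grants green-key (A10).
Holding green-key and L6 grants green-pass (A6).
K33 would need C3 (A5), but C3 is never granted.
teal-key would need K24 (A9), but K24 is never granted.
green-key: reached.
C39 would need ivory-clearance, K33, and C30 (A4), but K33 is never granted.
K24 would need green-key and C3 (A1), but C3 is never granted.
green-pass: reached.
Reached: green-key and green-pass — 2 of the 6.

2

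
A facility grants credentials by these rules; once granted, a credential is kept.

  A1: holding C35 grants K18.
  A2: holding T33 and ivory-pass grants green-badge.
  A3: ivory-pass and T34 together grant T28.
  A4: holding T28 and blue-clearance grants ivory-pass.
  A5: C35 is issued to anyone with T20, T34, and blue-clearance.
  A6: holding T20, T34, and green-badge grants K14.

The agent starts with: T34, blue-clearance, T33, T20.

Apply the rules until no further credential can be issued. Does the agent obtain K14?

No

K14 would need T20, T34, and green-badge (A6), but green-badge is never granted.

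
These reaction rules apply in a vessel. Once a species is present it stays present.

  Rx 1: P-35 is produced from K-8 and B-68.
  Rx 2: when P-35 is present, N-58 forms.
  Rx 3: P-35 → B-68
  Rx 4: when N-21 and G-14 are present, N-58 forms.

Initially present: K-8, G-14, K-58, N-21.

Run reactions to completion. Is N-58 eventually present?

N-21 and G-14 present → N-58 forms (Rx 4).

Yes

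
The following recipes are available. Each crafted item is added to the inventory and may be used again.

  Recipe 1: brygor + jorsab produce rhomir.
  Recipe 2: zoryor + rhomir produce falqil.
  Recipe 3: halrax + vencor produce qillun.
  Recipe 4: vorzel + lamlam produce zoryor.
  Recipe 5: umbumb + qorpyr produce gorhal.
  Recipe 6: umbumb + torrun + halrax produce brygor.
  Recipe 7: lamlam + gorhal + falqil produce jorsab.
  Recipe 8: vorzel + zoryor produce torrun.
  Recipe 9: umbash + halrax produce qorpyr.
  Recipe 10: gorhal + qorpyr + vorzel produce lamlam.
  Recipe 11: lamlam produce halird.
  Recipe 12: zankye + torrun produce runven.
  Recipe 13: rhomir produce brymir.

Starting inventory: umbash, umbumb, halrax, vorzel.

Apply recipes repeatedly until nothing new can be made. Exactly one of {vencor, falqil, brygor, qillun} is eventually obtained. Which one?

umbash + halrax → qorpyr (Recipe 9).
umbumb + qorpyr → gorhal (Recipe 5).
Using Recipe 10, gorhal, qorpyr, and vorzel make lamlam.
vorzel + lamlam → zoryor (Recipe 4).
vorzel + zoryor → torrun (Recipe 8).
Using Recipe 6, umbumb, torrun, and halrax make brygor.
qillun would need halrax and vencor (Recipe 3), but vencor is never obtained. No rule produces vencor, and it is not given. falqil would need zoryor and rhomir (Recipe 2), but rhomir is never obtained.

brygor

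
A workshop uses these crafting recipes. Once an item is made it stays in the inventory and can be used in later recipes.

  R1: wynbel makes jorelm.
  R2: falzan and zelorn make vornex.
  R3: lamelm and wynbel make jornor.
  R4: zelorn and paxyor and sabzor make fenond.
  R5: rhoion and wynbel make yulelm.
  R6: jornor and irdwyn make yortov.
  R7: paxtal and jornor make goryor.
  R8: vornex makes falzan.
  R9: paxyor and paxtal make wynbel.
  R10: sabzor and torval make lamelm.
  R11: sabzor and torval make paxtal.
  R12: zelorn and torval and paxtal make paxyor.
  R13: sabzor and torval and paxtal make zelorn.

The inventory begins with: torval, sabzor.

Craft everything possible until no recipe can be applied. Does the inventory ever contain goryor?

Using R11, sabzor and torval make paxtal.
sabzor and torval → lamelm (R10).
sabzor and torval and paxtal → zelorn (R13).
zelorn and torval and paxtal → paxyor (R12).
Using R9, paxyor and paxtal make wynbel.
lamelm and wynbel → jornor (R3).
paxtal and jornor → goryor (R7).

Yes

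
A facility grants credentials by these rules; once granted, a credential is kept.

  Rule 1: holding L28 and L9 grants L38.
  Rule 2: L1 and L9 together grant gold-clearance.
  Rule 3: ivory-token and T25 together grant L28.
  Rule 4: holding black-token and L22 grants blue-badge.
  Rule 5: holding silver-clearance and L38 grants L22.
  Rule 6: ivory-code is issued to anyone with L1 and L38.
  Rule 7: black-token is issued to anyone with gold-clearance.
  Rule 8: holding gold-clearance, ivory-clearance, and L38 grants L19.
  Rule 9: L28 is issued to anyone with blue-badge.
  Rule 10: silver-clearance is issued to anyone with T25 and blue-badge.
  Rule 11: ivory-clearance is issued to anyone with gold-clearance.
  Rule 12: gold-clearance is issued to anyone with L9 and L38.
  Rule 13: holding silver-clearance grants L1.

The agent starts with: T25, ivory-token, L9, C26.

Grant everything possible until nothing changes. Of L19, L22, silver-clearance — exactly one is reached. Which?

Holding ivory-token and T25 grants L28 (Rule 3).
Holding L28 and L9 grants L38 (Rule 1).
Holding L9 and L38 grants gold-clearance (Rule 12).
Holding gold-clearance grants ivory-clearance (Rule 11).
Holding gold-clearance, ivory-clearance, and L38 grants L19 (Rule 8).
silver-clearance would need T25 and blue-badge (Rule 10), but blue-badge is never granted. L22 would need silver-clearance and L38 (Rule 5), but silver-clearance is never granted.

L19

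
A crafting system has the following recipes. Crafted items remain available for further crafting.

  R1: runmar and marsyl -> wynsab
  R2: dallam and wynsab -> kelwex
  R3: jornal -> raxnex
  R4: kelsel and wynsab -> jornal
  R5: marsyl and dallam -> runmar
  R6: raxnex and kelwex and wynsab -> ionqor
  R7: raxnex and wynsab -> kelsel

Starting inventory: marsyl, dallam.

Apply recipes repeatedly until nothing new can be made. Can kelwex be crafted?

marsyl and dallam -> runmar (R5).
runmar and marsyl -> wynsab (R1).
Using R2, dallam and wynsab make kelwex.

Yes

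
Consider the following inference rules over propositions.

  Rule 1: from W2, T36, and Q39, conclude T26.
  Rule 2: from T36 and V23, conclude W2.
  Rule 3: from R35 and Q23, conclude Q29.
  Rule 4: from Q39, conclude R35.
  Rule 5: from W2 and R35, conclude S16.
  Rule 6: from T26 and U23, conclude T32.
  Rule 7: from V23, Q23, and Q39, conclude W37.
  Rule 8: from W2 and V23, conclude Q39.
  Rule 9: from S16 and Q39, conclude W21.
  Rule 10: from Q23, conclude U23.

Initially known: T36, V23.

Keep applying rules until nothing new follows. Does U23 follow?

U23 would need Q23 (Rule 10), but Q23 is never established.

No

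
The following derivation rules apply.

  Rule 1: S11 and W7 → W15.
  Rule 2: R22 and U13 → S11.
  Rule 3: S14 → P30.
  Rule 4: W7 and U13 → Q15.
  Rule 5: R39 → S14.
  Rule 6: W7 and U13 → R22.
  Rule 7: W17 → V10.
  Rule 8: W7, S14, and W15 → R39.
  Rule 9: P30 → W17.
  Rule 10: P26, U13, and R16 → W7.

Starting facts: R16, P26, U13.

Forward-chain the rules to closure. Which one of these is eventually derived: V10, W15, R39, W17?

P26, U13, and R16 hold, so W7 follows (Rule 10).
W7 and U13 hold, so R22 follows (Rule 6).
R22 and U13 hold, so S11 follows (Rule 2).
From S11 and W7, Rule 1 gives W15.
R39 would need W7, S14, and W15 (Rule 8), but S14 is never established. W17 would need P30 (Rule 9), but P30 is never established. V10 would need W17 (Rule 7), but W17 is never established.

W15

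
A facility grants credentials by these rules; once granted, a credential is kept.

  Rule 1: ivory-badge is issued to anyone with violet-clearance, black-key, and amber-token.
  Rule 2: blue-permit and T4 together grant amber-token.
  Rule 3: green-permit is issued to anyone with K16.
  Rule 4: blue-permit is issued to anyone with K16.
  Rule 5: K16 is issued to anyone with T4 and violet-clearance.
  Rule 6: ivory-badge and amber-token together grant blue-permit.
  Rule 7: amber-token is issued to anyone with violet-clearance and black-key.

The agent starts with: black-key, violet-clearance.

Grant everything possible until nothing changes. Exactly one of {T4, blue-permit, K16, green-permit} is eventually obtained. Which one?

blue-permit

Holding violet-clearance and black-key grants amber-token (Rule 7).
Holding violet-clearance, black-key, and amber-token grants ivory-badge (Rule 1).
Holding ivory-badge and amber-token grants blue-permit (Rule 6).
K16 would need T4 and violet-clearance (Rule 5), but T4 is never granted. No rule produces T4, and it is not given. green-permit would need K16 (Rule 3), but K16 is never granted.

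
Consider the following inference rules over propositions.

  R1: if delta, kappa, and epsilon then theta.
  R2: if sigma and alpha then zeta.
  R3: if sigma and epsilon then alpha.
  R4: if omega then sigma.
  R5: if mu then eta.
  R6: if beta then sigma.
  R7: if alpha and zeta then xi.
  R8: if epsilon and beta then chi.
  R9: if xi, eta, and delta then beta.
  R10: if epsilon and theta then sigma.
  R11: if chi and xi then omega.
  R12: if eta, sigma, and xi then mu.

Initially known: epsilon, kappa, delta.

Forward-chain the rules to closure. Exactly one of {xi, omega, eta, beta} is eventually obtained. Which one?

delta, kappa, and epsilon hold, so theta follows (R1).
From epsilon and theta, R10 gives sigma.
sigma and epsilon hold, so alpha follows (R3).
sigma and alpha hold, so zeta follows (R2).
alpha and zeta hold, so xi follows (R7).
eta would need mu (R5), but mu is never established. beta would need xi, eta, and delta (R9), but eta is never established. omega would need chi and xi (R11), but chi is never established.

xi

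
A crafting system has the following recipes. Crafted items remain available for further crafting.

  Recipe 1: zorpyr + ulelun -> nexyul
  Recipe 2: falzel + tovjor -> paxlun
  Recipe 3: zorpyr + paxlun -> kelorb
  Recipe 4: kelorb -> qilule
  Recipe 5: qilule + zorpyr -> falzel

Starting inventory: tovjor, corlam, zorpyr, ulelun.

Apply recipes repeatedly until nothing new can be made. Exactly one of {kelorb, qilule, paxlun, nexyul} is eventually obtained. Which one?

nexyul

Using Recipe 1, zorpyr and ulelun make nexyul.
kelorb would need zorpyr and paxlun (Recipe 3), but paxlun is never obtained. qilule would need kelorb (Recipe 4), but kelorb is never obtained. paxlun would need falzel and tovjor (Recipe 2), but falzel is never obtained.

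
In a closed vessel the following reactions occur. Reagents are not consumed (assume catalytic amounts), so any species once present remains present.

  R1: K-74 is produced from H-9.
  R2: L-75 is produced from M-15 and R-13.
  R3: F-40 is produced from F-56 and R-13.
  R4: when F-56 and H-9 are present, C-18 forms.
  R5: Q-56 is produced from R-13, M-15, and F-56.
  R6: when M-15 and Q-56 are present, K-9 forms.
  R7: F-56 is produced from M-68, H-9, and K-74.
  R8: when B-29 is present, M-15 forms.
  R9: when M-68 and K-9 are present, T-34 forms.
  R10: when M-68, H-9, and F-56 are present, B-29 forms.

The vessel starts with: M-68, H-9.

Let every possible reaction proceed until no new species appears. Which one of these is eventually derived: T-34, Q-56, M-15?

M-15

H-9 present → K-74 forms (R1).
M-68, H-9, and K-74 present → F-56 forms (R7).
M-68, H-9, and F-56 present → B-29 forms (R10).
B-29 present → M-15 forms (R8).
T-34 would need M-68 and K-9 (R9), but K-9 never forms. Q-56 would need R-13, M-15, and F-56 (R5), but R-13 never forms.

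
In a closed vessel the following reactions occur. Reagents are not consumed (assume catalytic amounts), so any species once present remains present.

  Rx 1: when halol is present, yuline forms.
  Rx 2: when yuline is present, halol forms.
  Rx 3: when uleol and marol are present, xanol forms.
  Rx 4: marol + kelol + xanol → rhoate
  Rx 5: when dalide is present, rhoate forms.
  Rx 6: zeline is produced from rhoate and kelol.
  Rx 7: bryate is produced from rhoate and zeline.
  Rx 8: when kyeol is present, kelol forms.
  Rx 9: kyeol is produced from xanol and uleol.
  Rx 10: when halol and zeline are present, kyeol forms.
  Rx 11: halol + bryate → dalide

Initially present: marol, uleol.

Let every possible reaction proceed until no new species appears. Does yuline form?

No

yuline would need halol (Rx 1), but halol never forms.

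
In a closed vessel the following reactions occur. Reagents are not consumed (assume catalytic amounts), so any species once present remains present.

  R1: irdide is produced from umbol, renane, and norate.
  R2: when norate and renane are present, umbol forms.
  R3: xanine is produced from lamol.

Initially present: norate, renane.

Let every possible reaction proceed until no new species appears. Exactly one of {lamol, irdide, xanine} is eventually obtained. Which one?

irdide

norate and renane present → umbol forms (R2).
umbol, renane, and norate present → irdide forms (R1).
No rule produces lamol, and it is not given. xanine would need lamol (R3), but lamol never forms.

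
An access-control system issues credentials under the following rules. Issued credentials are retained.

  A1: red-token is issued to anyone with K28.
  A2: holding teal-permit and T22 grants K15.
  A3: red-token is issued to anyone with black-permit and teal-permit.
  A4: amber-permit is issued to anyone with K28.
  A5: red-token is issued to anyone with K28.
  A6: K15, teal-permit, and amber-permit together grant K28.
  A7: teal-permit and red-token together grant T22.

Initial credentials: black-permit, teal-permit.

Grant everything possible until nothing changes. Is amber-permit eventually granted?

No

amber-permit would need K28 (A4), but K28 is never granted.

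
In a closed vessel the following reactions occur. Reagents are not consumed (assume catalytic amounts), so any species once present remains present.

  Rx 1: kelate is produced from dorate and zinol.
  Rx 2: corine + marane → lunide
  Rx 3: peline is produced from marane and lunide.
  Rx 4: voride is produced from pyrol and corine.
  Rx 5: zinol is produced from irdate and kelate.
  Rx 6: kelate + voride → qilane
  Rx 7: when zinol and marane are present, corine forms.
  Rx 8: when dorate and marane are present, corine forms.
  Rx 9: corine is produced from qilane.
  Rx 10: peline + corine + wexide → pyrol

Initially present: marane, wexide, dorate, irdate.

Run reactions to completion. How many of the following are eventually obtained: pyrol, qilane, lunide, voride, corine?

dorate and marane present → corine forms (Rx 8).
corine and marane present → lunide forms (Rx 2).
marane and lunide present → peline forms (Rx 3).
peline, corine, and wexide present → pyrol forms (Rx 10).
pyrol and corine present → voride forms (Rx 4).
pyrol: reached.
qilane would need kelate and voride (Rx 6), but kelate never forms.
lunide: reached.
voride: reached.
corine: reached.
Reached: pyrol, lunide, voride, and corine — 4 of the 5.

4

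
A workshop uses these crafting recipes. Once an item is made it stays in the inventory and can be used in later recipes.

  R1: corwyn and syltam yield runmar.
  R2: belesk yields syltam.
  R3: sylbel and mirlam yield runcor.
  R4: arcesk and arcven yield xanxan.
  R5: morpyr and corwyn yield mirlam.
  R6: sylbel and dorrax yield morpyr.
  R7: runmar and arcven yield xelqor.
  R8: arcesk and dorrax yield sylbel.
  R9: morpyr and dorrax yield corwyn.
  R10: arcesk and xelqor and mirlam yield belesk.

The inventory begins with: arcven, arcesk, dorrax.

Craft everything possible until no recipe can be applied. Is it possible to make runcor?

Using R8, arcesk and dorrax make sylbel.
Using R6, sylbel and dorrax make morpyr.
Using R9, morpyr and dorrax make corwyn.
Using R5, morpyr and corwyn make mirlam.
Using R3, sylbel and mirlam make runcor.

Yes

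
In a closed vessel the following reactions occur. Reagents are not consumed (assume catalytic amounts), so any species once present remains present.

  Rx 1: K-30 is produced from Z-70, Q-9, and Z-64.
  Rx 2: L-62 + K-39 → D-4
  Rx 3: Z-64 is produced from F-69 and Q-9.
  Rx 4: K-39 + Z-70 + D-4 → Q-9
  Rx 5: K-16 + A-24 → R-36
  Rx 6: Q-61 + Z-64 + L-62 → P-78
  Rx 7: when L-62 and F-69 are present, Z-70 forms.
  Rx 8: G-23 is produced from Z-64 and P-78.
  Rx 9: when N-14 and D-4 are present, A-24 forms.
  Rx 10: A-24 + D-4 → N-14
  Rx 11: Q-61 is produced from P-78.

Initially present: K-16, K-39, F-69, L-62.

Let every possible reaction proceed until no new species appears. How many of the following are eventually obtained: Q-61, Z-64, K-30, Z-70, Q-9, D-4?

5

L-62 and F-69 present → Z-70 forms (Rx 7).
L-62 and K-39 present → D-4 forms (Rx 2).
K-39, Z-70, and D-4 present → Q-9 forms (Rx 4).
F-69 and Q-9 present → Z-64 forms (Rx 3).
Z-70, Q-9, and Z-64 present → K-30 forms (Rx 1).
Q-61 would need P-78 (Rx 11), but P-78 never forms.
Z-64: reached.
K-30: reached.
Z-70: reached.
Q-9: reached.
D-4: reached.
Reached: Z-64, K-30, Z-70, Q-9, and D-4 — 5 of the 6.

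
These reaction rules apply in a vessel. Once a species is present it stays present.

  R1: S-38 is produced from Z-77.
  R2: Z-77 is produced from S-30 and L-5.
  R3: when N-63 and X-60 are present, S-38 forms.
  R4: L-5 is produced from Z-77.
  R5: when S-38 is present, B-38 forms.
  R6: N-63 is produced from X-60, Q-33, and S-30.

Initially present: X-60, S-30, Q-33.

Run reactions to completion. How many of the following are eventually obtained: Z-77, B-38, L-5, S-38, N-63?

X-60, Q-33, and S-30 present → N-63 forms (R6).
N-63 and X-60 present → S-38 forms (R3).
S-38 present → B-38 forms (R5).
Z-77 would need S-30 and L-5 (R2), but L-5 never forms.
B-38: reached.
L-5 would need Z-77 (R4), but Z-77 never forms.
S-38: reached.
N-63: reached.
Reached: B-38, S-38, and N-63 — 3 of the 5.

3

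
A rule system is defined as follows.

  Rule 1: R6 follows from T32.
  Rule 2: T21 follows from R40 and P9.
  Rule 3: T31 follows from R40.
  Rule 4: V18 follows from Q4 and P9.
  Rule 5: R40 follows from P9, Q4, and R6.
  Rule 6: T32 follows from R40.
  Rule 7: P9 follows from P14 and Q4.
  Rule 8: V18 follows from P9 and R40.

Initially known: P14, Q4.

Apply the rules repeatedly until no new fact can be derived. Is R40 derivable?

No

R40 would need P9, Q4, and R6 (Rule 5), but R6 is never established.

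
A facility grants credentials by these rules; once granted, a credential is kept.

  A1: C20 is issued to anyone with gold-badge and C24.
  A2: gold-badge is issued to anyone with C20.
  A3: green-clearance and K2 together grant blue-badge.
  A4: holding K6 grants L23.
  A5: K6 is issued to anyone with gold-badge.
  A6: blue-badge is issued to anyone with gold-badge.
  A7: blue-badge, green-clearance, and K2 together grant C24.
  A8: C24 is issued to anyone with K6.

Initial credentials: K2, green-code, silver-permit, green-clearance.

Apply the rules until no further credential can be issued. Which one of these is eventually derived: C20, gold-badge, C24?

Holding green-clearance and K2 grants blue-badge (A3).
Holding blue-badge, green-clearance, and K2 grants C24 (A7).
C20 would need gold-badge and C24 (A1), but gold-badge is never granted. gold-badge would need C20 (A2), but C20 is never granted.

C24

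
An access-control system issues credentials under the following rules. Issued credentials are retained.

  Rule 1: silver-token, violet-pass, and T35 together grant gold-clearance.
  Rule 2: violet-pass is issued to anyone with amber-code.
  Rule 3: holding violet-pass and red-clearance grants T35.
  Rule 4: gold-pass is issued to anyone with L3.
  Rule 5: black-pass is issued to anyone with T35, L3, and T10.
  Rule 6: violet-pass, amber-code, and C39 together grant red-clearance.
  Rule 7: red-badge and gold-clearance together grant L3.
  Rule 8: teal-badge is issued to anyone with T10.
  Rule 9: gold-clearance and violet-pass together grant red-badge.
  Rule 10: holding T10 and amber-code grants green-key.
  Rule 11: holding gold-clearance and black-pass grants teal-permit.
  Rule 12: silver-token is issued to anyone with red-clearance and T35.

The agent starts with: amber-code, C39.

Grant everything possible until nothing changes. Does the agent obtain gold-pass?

Yes

Holding amber-code grants violet-pass (Rule 2).
Holding violet-pass, amber-code, and C39 grants red-clearance (Rule 6).
Holding violet-pass and red-clearance grants T35 (Rule 3).
Holding red-clearance and T35 grants silver-token (Rule 12).
Holding silver-token, violet-pass, and T35 grants gold-clearance (Rule 1).
Holding gold-clearance and violet-pass grants red-badge (Rule 9).
Holding red-badge and gold-clearance grants L3 (Rule 7).
Holding L3 grants gold-pass (Rule 4).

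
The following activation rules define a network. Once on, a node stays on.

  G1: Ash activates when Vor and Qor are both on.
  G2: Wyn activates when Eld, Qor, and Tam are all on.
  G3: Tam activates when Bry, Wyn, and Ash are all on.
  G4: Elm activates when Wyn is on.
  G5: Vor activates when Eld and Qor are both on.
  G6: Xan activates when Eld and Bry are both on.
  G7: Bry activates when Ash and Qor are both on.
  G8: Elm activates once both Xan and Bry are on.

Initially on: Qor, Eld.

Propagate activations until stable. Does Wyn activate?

No

Wyn would need Eld, Qor, and Tam (G2), but Tam never turns on.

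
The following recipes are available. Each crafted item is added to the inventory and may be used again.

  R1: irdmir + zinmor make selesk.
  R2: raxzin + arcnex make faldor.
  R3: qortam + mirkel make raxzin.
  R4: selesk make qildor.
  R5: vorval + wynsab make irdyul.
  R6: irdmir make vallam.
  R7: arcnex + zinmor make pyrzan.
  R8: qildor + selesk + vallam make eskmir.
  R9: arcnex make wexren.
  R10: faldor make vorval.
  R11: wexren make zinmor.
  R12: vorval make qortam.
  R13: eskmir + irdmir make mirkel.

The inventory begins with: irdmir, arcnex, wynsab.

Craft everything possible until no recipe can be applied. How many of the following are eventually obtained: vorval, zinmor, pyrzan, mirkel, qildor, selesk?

Using R6, irdmir makes vallam.
Using R9, arcnex makes wexren.
Using R11, wexren makes zinmor.
irdmir + zinmor → selesk (R1).
Using R7, arcnex and zinmor make pyrzan.
selesk → qildor (R4).
qildor + selesk + vallam → eskmir (R8).
eskmir + irdmir → mirkel (R13).
vorval would need faldor (R10), but faldor is never obtained.
zinmor: reached.
pyrzan: reached.
mirkel: reached.
qildor: reached.
selesk: reached.
Reached: zinmor, pyrzan, mirkel, qildor, and selesk — 5 of the 6.

5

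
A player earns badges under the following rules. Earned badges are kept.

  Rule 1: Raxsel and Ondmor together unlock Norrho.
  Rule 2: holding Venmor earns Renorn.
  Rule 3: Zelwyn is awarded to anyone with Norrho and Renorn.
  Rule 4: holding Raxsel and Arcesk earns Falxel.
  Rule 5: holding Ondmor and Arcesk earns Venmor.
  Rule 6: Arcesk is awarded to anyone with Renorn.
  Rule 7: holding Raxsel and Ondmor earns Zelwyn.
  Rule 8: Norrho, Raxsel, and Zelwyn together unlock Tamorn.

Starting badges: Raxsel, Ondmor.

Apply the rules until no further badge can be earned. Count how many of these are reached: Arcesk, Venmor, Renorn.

Arcesk would need Renorn (Rule 6), but Renorn is never earned.
Venmor would need Ondmor and Arcesk (Rule 5), but Arcesk is never earned.
Renorn would need Venmor (Rule 2), but Venmor is never earned.
None of the 3 are reached.

0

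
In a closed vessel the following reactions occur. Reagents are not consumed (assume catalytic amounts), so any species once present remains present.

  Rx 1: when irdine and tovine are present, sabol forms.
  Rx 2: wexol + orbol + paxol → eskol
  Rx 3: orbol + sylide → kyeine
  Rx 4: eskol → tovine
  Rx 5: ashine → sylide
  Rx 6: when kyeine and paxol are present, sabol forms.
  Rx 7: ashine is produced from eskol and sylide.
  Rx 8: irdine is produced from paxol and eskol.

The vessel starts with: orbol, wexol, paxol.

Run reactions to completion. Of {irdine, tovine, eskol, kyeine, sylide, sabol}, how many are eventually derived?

wexol, orbol, and paxol present → eskol forms (Rx 2).
eskol present → tovine forms (Rx 4).
paxol and eskol present → irdine forms (Rx 8).
irdine and tovine present → sabol forms (Rx 1).
irdine: reached.
tovine: reached.
eskol: reached.
kyeine would need orbol and sylide (Rx 3), but sylide never forms.
sylide would need ashine (Rx 5), but ashine never forms.
sabol: reached.
Reached: irdine, tovine, eskol, and sabol — 4 of the 6.

4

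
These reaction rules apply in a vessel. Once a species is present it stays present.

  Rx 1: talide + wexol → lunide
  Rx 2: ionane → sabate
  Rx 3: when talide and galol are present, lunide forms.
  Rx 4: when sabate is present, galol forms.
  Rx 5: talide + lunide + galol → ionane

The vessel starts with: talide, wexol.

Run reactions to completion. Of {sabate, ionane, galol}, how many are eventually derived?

sabate would need ionane (Rx 2), but ionane never forms.
ionane would need talide, lunide, and galol (Rx 5), but galol never forms.
galol would need sabate (Rx 4), but sabate never forms.
None of the 3 are reached.

0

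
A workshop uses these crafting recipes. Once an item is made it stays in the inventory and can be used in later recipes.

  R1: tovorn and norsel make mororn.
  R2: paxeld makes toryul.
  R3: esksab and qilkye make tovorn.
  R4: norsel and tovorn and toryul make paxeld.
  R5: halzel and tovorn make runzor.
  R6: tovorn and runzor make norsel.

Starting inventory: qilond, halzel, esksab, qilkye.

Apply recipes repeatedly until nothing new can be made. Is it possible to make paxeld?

No

paxeld would need norsel, tovorn, and toryul (R4), but toryul is never obtained.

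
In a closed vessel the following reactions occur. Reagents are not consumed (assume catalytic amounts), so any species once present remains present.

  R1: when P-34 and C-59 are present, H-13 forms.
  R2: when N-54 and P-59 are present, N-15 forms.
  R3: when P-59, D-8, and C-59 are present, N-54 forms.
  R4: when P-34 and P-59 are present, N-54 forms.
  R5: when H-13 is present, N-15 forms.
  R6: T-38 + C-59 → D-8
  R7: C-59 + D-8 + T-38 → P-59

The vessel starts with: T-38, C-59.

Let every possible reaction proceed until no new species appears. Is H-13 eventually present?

No

H-13 would need P-34 and C-59 (R1), but P-34 never forms.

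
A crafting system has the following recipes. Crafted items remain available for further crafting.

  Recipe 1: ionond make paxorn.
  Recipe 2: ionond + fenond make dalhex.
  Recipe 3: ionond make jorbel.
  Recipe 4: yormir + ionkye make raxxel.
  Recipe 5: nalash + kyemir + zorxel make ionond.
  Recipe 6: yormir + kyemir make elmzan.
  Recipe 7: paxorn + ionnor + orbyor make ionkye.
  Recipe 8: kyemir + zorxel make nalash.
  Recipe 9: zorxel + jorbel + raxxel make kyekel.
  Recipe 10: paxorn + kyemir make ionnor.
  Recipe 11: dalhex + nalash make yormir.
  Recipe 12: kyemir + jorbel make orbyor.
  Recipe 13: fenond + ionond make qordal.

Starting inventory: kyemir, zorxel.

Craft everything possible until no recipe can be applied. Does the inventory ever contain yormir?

yormir would need dalhex and nalash (Recipe 11), but dalhex is never obtained.

No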